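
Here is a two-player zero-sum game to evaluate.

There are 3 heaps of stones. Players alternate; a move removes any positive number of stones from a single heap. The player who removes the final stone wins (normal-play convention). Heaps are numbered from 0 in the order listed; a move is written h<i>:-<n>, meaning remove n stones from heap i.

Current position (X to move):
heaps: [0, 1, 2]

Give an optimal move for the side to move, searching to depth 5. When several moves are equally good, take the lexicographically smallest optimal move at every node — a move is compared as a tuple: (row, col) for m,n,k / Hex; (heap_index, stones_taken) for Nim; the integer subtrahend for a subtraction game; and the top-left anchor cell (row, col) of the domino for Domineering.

ply 1, X at (0,1,2) | h1:-1=-1→(0,0,2); h2:-1=+1→(0,1,1)*; h2:-2=-1→(0,1,0)
ply 2, O at (0,1,1) | h1:-1=-1→(0,0,1)*; h2:-1=-1→(0,1,0)
ply 3, X at (0,0,1) | h2:-1=+1→(0,0,0)*
ply 4: (0,0,0) is terminal -1 (O); from (0,1,2) depth 5

X's best at [(0,1,2)]: h2:-1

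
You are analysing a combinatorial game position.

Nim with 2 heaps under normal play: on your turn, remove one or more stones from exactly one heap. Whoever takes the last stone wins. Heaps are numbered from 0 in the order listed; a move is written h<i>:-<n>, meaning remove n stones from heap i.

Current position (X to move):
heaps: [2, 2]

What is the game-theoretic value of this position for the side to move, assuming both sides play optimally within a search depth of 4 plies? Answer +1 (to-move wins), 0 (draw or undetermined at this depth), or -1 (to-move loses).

ply 1, X at (2,2) | h0:-1=-1→(1,2)*; h0:-2=-1→(0,2); h1:-1=-1→(2,1); h1:-2=-1→(2,0)
ply 2, O at (1,2) | h0:-1=-1→(0,2); h1:-1=+1→(1,1)*; h1:-2=-1→(1,0)
ply 3, X at (1,1) | h0:-1=-1→(0,1)*; h1:-1=-1→(1,0)
ply 4, O at (0,1) | h1:-1=+1→(0,0)*
ply 5: (0,0) is terminal -1 (X); from (2,2) depth 4

value((2,2), X) = -1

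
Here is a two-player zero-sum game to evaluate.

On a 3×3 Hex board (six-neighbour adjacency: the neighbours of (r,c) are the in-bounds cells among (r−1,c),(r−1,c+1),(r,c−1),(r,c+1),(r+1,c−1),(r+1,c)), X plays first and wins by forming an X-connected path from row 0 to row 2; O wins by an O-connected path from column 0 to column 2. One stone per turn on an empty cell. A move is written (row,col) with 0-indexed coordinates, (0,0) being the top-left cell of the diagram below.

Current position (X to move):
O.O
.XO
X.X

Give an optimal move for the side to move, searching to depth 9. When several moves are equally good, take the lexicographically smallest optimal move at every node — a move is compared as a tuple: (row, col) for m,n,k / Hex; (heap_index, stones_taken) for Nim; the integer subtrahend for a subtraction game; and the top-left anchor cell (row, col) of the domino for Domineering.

X's best at [O.O/.XO/X.X]: (0,1)

p1 X@[O.O/.XO/X.X]: (0,1)[OXO/.XO/X.X]+1* (1,0)[O.O/XXO/X.X]-1 (2,1)[O.O/.XO/XXX]-1
p2 O@[OXO/.XO/X.X] terminal -1; root [O.O/.XO/X.X] d9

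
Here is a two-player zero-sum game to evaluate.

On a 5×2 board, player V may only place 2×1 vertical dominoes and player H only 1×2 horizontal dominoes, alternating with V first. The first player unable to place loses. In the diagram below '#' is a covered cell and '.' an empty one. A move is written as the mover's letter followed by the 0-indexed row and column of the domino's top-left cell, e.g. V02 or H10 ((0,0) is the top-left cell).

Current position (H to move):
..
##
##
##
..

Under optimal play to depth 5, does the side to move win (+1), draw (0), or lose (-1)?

ply 1, H at ../##/##/##/.. | H00=+1→##/##/##/##/..*; H40=+1→../##/##/##/##
ply 2: ##/##/##/##/.. is terminal -1 (V); from ../##/##/##/.. depth 5

value(../##/##/##/.., H) = +1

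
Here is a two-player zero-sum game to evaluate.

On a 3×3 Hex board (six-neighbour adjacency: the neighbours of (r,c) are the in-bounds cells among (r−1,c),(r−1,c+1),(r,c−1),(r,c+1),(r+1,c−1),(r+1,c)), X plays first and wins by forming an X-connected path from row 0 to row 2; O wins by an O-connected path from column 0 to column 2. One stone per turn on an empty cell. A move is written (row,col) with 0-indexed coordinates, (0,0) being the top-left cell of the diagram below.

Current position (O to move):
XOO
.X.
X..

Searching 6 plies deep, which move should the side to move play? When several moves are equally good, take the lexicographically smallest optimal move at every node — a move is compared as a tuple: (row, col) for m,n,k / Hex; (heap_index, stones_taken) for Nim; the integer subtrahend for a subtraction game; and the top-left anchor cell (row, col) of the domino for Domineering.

ply 1, O at XOO/.X./X.. | (1,0)=+1→XOO/OX./X..*; (1,2)=-1→XOO/.XO/X..; (2,1)=-1→XOO/.X./XO.; (2,2)=-1→XOO/.X./X.O
ply 2: XOO/OX./X.. is terminal -1 (X); from XOO/.X./X.. depth 6

O's best at [XOO/.X./X..]: (1,0)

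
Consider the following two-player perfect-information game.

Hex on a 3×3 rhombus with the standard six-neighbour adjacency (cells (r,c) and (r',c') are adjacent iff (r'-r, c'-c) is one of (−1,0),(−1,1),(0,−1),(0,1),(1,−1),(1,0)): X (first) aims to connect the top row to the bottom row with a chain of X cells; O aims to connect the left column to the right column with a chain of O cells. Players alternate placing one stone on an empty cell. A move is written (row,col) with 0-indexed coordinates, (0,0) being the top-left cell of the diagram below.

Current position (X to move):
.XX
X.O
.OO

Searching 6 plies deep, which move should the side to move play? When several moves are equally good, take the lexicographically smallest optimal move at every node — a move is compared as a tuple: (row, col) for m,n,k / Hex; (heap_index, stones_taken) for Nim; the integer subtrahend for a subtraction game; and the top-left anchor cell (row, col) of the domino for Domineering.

[.XX/X.O/.OO] X move#1: (0,0):-1/XXX/X.O/.OO, (1,1):-1/.XX/XXO/.OO, (2,0):+1/.XX/X.O/XOO*
[.XX/X.O/XOO] end (terminal -1, O#2); searched .XX/X.O/.OO to 6

X's best at [.XX/X.O/.OO]: (2,0)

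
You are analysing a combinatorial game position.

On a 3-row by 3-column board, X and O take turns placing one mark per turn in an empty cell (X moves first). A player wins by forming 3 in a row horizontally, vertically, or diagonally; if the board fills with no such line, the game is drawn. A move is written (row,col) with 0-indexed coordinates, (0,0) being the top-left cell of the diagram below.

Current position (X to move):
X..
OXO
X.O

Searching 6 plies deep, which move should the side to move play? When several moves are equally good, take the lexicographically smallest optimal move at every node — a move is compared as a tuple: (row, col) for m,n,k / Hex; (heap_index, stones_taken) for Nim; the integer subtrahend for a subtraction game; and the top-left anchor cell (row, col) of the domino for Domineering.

[X../OXO/X.O] X move#1: (0,1):-1/XX./OXO/X.O, (0,2):+1/X.X/OXO/X.O*, (2,1):-1/X../OXO/XXO
[X.X/OXO/X.O] end (terminal -1, O#2); searched X../OXO/X.O to 6

X's best at [X../OXO/X.O]: (0,2)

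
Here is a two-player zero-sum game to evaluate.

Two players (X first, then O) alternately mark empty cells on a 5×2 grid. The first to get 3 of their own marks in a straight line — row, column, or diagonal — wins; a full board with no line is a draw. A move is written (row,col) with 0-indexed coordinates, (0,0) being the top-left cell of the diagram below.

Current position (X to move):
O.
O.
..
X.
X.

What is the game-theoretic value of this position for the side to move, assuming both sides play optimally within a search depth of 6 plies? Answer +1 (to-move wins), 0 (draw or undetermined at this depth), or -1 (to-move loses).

value(O./O./../X./X., X) = +1

[O./O./../X./X.] X move#1: (0,1):-1/OX/O./../X./X., (1,1):-1/O./OX/../X./X., (2,0):+1/O./O./X./X./X.*, (2,1):-1/O./O./.X/X./X., (3,1):-1/O./O./../XX/X., (4,1):-1/O./O./../X./XX
[O./O./X./X./X.] end (terminal -1, O#2); searched O./O./../X./X. to 6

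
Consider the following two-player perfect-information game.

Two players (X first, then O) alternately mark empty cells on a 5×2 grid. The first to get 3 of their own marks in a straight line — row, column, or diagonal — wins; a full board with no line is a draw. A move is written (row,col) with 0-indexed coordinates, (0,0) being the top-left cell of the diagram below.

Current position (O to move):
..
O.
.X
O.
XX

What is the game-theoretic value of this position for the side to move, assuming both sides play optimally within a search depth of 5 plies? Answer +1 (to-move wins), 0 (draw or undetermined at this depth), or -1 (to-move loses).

[../O./.X/O./XX] O move#1: (0,0):-1/O./O./.X/O./XX, (0,1):-1/.O/O./.X/O./XX, (1,1):-1/../OO/.X/O./XX, (2,0):+1/../O./OX/O./XX*, (3,1):+0/../O./.X/OO/XX
[../O./OX/O./XX] end (terminal -1, X#2); searched ../O./.X/O./XX to 5

value(../O./.X/O./XX, O) = +1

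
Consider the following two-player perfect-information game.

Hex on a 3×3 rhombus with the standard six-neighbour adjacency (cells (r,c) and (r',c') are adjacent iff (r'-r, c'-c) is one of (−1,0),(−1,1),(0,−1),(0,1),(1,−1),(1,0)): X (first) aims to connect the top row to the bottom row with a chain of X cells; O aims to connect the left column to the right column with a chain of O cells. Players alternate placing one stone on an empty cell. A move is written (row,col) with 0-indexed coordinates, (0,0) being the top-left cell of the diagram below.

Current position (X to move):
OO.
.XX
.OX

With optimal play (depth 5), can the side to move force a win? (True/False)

X winning at [OO./.XX/.OX]: True

ply 1, X at OO./.XX/.OX | (0,2)=+1→OOX/.XX/.OX*; (1,0)=-1→OO./XXX/.OX; (2,0)=-1→OO./.XX/XOX
ply 2: OOX/.XX/.OX is terminal -1 (O); from OO./.XX/.OX depth 5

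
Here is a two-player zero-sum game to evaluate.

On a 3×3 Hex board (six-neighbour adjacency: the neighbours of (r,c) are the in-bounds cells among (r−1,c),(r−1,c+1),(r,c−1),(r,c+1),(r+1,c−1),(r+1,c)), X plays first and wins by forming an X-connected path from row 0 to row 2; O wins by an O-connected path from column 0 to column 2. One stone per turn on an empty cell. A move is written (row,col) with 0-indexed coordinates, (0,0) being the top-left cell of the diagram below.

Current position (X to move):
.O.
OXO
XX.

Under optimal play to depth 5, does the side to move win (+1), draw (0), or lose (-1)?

value(.O./OXO/XX., X) = +1

[.O./OXO/XX.] X move#1: (0,0):-1/XO./OXO/XX., (0,2):+1/.OX/OXO/XX.*, (2,2):-1/.O./OXO/XXX
[.OX/OXO/XX.] end (terminal -1, O#2); searched .O./OXO/XX. to 5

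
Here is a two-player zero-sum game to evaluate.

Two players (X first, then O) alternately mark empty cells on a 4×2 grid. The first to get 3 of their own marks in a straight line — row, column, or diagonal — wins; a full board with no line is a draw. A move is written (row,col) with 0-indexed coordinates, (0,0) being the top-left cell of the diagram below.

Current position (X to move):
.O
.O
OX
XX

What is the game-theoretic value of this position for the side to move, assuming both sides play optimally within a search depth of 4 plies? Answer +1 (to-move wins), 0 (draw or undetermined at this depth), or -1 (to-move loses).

ply 1, X at .O/.O/OX/XX | (0,0)=+0→XO/.O/OX/XX*; (1,0)=+0→.O/XO/OX/XX
ply 2, O at XO/.O/OX/XX | (1,0)=+0→XO/OO/OX/XX*
ply 3: XO/OO/OX/XX is terminal +0 (X); from .O/.O/OX/XX depth 4

value(.O/.O/OX/XX, X) = 0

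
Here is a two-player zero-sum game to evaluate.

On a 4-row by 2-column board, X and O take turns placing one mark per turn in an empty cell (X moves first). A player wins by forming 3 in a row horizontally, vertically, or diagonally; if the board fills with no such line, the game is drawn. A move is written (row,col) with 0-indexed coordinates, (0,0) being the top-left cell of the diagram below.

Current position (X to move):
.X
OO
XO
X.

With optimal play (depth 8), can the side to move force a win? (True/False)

X winning at [.X/OO/XO/X.]: False

p1 X@[.X/OO/XO/X.]: (0,0)[XX/OO/XO/X.]-1 (3,1)[.X/OO/XO/XX]+0*
p2 O@[.X/OO/XO/XX]: (0,0)[OX/OO/XO/XX]+0*
p3 X@[OX/OO/XO/XX] terminal +0; root [.X/OO/XO/X.] d8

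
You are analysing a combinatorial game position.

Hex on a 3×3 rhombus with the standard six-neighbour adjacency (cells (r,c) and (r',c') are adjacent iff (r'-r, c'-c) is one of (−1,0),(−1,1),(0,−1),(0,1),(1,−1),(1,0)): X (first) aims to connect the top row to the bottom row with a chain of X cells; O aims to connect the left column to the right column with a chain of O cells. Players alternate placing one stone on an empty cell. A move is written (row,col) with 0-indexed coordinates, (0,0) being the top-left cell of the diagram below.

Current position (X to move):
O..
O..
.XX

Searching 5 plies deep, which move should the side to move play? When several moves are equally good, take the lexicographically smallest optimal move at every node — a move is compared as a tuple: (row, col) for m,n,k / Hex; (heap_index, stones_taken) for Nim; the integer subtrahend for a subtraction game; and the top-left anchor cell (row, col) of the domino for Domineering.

X's best at [O../O../.XX]: (0,2)

p1 X@[O../O../.XX]: (0,1)[OX./O../.XX]-1 (0,2)[O.X/O../.XX]+1* (1,1)[O../OX./.XX]+1 (1,2)[O../O.X/.XX]-1 (2,0)[O../O../XXX]-1
p2 O@[O.X/O../.XX]: (0,1)[OOX/O../.XX]-1* (1,1)[O.X/OO./.XX]-1 (1,2)[O.X/O.O/.XX]-1 (2,0)[O.X/O../OXX]-1
p3 X@[OOX/O../.XX]: (1,1)[OOX/OX./.XX]+1* (1,2)[OOX/O.X/.XX]+1 (2,0)[OOX/O../XXX]+1
p4 O@[OOX/OX./.XX] terminal -1; root [O../O../.XX] d5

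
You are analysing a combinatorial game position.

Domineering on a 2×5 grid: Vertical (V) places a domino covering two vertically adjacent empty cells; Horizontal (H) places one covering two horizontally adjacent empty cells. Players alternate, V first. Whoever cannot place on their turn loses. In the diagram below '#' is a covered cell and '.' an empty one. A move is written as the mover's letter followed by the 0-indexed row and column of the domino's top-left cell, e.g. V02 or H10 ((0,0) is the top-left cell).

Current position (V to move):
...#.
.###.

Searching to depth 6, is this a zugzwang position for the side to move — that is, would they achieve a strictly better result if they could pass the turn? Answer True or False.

zugzwang(...#./.###., V) = False

ply 1, V at ...#./.###. | V00=+1→#..#./####.*; V04=-1→...##/.####
ply 2, H at #..#./####. | H01=-1→####./####.*
ply 3, V at ####./####. | V04=+1→#####/#####*
ply 4: #####/##### is terminal -1 (H); from ...#./.###. depth 6
suppose V passes — search the same position with H to move:
pass> ply 1, H at ...#./.###. | H00=-1→##.#./.###.*; H01=-1→.###./.###.
pass> ply 2, V at ##.#./.###. | V04=+1→##.##/.####*
pass> ply 3: ##.##/.#### is terminal -1 (H); from ...#./.###. depth 6
for V: play +1, pass +1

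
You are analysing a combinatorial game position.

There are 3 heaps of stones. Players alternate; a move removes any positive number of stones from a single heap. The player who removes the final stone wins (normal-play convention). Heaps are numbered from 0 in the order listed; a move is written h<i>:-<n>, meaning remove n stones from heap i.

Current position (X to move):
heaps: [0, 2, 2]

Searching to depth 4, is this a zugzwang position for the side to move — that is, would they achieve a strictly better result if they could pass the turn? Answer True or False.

zugzwang((0,2,2), X) = True

p1 X@[(0,2,2)]: h1:-1[(0,1,2)]-1* h1:-2[(0,0,2)]-1 h2:-1[(0,2,1)]-1 h2:-2[(0,2,0)]-1
p2 O@[(0,1,2)]: h1:-1[(0,0,2)]-1 h2:-1[(0,1,1)]+1* h2:-2[(0,1,0)]-1
p3 X@[(0,1,1)]: h1:-1[(0,0,1)]-1* h2:-1[(0,1,0)]-1
p4 O@[(0,0,1)]: h2:-1[(0,0,0)]+1*
p5 X@[(0,0,0)] terminal -1; root [(0,2,2)] d4
suppose X passes — search the same position with O to move:
pass> p1 O@[(0,2,2)]: h1:-1[(0,1,2)]-1* h1:-2[(0,0,2)]-1 h2:-1[(0,2,1)]-1 h2:-2[(0,2,0)]-1
pass> p2 X@[(0,1,2)]: h1:-1[(0,0,2)]-1 h2:-1[(0,1,1)]+1* h2:-2[(0,1,0)]-1
pass> p3 O@[(0,1,1)]: h1:-1[(0,0,1)]-1* h2:-1[(0,1,0)]-1
pass> p4 X@[(0,0,1)]: h2:-1[(0,0,0)]+1*
pass> p5 O@[(0,0,0)] terminal -1; root [(0,2,2)] d4
for X: play -1, pass +1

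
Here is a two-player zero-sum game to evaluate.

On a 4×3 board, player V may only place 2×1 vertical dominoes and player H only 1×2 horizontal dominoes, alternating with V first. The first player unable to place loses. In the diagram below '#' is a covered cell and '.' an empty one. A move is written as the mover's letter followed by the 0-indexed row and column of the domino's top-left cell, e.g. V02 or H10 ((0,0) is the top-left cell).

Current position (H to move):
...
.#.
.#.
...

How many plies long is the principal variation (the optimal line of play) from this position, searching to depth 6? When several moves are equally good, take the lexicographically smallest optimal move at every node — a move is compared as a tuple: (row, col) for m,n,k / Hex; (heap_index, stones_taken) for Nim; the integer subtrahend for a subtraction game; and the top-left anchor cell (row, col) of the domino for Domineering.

[.../.#./.#./...] H move#1: H00:-1/##./.#./.#./...*, H01:-1/.##/.#./.#./..., H30:-1/.../.#./.#./##., H31:-1/.../.#./.#./.##
[##./.#./.#./...] V move#2: V02:+1/###/.##/.#./...*, V10:+1/##./##./##./..., V12:+1/##./.##/.##/..., V20:+1/##./.#./##./#.., V22:+1/##./.#./.##/..#
[###/.##/.#./...] H move#3: H30:-1/###/.##/.#./##.*, H31:-1/###/.##/.#./.##
[###/.##/.#./##.] V move#4: V10:+1/###/###/##./##.*, V22:+1/###/.##/.##/###
[###/###/##./##.] end (terminal -1, H#5); searched .../.#./.#./... to 6

PV length from [.../.#./.#./...]: 4 plies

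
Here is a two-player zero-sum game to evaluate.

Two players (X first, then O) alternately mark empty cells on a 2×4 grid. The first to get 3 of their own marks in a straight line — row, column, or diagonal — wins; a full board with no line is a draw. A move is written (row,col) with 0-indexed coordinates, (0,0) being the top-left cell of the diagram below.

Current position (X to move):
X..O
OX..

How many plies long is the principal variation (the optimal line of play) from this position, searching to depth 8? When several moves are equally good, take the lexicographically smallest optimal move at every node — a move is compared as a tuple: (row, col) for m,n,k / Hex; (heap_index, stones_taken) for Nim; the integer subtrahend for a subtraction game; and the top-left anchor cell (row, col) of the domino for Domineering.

PV length from [X..O/OX..]: 4 plies

p1 X@[X..O/OX..]: (0,1)[XX.O/OX..]+0* (0,2)[X.XO/OX..]+0 (1,2)[X..O/OXX.]+0 (1,3)[X..O/OX.X]+0
p2 O@[XX.O/OX..]: (0,2)[XXOO/OX..]+0* (1,2)[XX.O/OXO.]-1 (1,3)[XX.O/OX.O]-1
p3 X@[XXOO/OX..]: (1,2)[XXOO/OXX.]+0* (1,3)[XXOO/OX.X]+0
p4 O@[XXOO/OXX.]: (1,3)[XXOO/OXXO]+0*
p5 X@[XXOO/OXXO] terminal +0; root [X..O/OX..] d8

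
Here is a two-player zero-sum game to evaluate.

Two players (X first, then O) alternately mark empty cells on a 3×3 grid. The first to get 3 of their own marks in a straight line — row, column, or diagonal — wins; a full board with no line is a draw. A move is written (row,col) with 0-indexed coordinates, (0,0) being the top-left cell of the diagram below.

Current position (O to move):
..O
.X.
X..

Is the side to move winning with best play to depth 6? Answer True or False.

ply 1, O at ..O/.X./X.. | (0,0)=+0→O.O/.X./X..*; (0,1)=-1→.OO/.X./X..; (1,0)=-1→..O/OX./X..; (1,2)=-1→..O/.XO/X..; (2,1)=-1→..O/.X./XO.; (2,2)=+0→..O/.X./X.O
ply 2, X at O.O/.X./X.. | (0,1)=+0→OXO/.X./X..*; (1,0)=-1→O.O/XX./X..; (1,2)=-1→O.O/.XX/X..; (2,1)=-1→O.O/.X./XX.; (2,2)=-1→O.O/.X./X.X
ply 3, O at OXO/.X./X.. | (1,0)=-1→OXO/OX./X..; (1,2)=-1→OXO/.XO/X..; (2,1)=+0→OXO/.X./XO.*; (2,2)=-1→OXO/.X./X.O
ply 4, X at OXO/.X./XO. | (1,0)=+0→OXO/XX./XO.*; (1,2)=+0→OXO/.XX/XO.; (2,2)=+0→OXO/.X./XOX
ply 5, O at OXO/XX./XO. | (1,2)=+0→OXO/XXO/XO.*; (2,2)=-1→OXO/XX./XOO
ply 6, X at OXO/XXO/XO. | (2,2)=+0→OXO/XXO/XOX*
ply 7: OXO/XXO/XOX is terminal +0 (O); from ..O/.X./X.. depth 6

O winning at [..O/.X./X..]: False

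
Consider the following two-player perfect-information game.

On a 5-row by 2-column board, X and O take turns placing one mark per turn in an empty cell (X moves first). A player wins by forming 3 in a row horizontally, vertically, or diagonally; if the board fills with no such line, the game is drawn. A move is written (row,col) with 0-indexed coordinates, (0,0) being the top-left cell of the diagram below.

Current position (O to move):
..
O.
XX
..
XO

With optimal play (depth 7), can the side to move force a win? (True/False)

ply 1, O at ../O./XX/../XO | (0,0)=-1→O./O./XX/../XO*; (0,1)=-1→.O/O./XX/../XO; (1,1)=-1→../OO/XX/../XO; (3,0)=-1→../O./XX/O./XO; (3,1)=-1→../O./XX/.O/XO
ply 2, X at O./O./XX/../XO | (0,1)=+1→OX/O./XX/../XO*; (1,1)=+1→O./OX/XX/../XO; (3,0)=+1→O./O./XX/X./XO; (3,1)=+1→O./O./XX/.X/XO
ply 3, O at OX/O./XX/../XO | (1,1)=-1→OX/OO/XX/../XO*; (3,0)=-1→OX/O./XX/O./XO; (3,1)=-1→OX/O./XX/.O/XO
ply 4, X at OX/OO/XX/../XO | (3,0)=+1→OX/OO/XX/X./XO*; (3,1)=+0→OX/OO/XX/.X/XO
ply 5: OX/OO/XX/X./XO is terminal -1 (O); from ../O./XX/../XO depth 7

O winning at [../O./XX/../XO]: False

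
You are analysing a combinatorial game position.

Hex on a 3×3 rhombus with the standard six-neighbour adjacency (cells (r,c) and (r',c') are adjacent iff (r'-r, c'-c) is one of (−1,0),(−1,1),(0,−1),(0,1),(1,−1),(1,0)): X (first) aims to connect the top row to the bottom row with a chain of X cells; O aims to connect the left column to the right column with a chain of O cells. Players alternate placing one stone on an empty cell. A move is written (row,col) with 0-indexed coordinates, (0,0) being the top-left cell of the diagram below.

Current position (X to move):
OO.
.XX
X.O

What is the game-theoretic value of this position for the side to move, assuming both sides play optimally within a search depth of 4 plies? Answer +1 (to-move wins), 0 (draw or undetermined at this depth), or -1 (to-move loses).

[OO./.XX/X.O] X move#1: (0,2):+1/OOX/.XX/X.O*, (1,0):-1/OO./XXX/X.O, (2,1):-1/OO./.XX/XXO
[OOX/.XX/X.O] end (terminal -1, O#2); searched OO./.XX/X.O to 4

value(OO./.XX/X.O, X) = +1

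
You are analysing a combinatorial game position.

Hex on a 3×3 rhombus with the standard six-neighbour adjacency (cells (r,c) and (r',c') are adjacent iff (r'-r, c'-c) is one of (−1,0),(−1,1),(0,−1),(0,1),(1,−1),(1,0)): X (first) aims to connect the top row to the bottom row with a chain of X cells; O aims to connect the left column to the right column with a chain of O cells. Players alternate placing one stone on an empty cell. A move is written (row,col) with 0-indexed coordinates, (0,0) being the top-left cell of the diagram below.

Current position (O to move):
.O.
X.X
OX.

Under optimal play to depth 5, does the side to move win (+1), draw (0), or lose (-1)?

ply 1, O at .O./X.X/OX. | (0,0)=-1→OO./X.X/OX.; (0,2)=+1→.OO/X.X/OX.*; (1,1)=-1→.O./XOX/OX.; (2,2)=-1→.O./X.X/OXO
ply 2, X at .OO/X.X/OX. | (0,0)=-1→XOO/X.X/OX.*; (1,1)=-1→.OO/XXX/OX.; (2,2)=-1→.OO/X.X/OXX
ply 3, O at XOO/X.X/OX. | (1,1)=+1→XOO/XOX/OX.*; (2,2)=-1→XOO/X.X/OXO
ply 4: XOO/XOX/OX. is terminal -1 (X); from .O./X.X/OX. depth 5

value(.O./X.X/OX., O) = +1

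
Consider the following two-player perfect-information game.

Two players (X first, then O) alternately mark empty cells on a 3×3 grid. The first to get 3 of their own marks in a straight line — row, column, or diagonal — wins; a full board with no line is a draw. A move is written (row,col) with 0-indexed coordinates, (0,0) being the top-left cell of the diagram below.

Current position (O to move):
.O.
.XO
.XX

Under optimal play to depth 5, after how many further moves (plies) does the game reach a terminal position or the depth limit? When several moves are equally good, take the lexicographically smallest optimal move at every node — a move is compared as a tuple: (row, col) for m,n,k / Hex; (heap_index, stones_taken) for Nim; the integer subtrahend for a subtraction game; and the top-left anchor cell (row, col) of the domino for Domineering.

PV length from [.O./.XO/.XX]: 2 plies

p1 O@[.O./.XO/.XX]: (0,0)[OO./.XO/.XX]-1* (0,2)[.OO/.XO/.XX]-1 (1,0)[.O./OXO/.XX]-1 (2,0)[.O./.XO/OXX]-1
p2 X@[OO./.XO/.XX]: (0,2)[OOX/.XO/.XX]+0 (1,0)[OO./XXO/.XX]-1 (2,0)[OO./.XO/XXX]+1*
p3 O@[OO./.XO/XXX] terminal -1; root [.O./.XO/.XX] d5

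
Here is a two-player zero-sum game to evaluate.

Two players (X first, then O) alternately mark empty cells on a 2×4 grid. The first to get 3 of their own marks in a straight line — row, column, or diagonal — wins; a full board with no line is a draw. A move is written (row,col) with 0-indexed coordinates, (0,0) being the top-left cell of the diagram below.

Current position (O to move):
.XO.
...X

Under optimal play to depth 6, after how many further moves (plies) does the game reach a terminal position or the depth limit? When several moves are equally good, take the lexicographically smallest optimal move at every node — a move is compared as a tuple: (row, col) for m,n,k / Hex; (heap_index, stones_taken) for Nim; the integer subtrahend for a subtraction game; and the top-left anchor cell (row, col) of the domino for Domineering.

PV length from [.XO./...X]: 5 plies

[.XO./...X] O move#1: (0,0):+0/OXO./...X*, (0,3):+0/.XOO/...X, (1,0):+0/.XO./O..X, (1,1):+0/.XO./.O.X, (1,2):+0/.XO./..OX
[OXO./...X] X move#2: (0,3):+0/OXOX/...X*, (1,0):+0/OXO./X..X, (1,1):+0/OXO./.X.X, (1,2):+0/OXO./..XX
[OXOX/...X] O move#3: (1,0):+0/OXOX/O..X*, (1,1):+0/OXOX/.O.X, (1,2):+0/OXOX/..OX
[OXOX/O..X] X move#4: (1,1):+0/OXOX/OX.X*, (1,2):+0/OXOX/O.XX
[OXOX/OX.X] O move#5: (1,2):+0/OXOX/OXOX*
[OXOX/OXOX] end (terminal +0, X#6); searched .XO./...X to 6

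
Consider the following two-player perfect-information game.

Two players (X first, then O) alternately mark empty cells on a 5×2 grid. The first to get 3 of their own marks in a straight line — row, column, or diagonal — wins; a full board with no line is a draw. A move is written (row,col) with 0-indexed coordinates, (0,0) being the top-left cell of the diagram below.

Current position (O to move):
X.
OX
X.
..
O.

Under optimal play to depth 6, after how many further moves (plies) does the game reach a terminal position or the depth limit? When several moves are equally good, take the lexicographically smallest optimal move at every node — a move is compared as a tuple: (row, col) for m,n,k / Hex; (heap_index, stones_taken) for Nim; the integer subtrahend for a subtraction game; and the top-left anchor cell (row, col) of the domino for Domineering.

PV length from [X./OX/X./../O.]: 5 plies

p1 O@[X./OX/X./../O.]: (0,1)[XO/OX/X./../O.]+0* (2,1)[X./OX/XO/../O.]+0 (3,0)[X./OX/X./O./O.]-1 (3,1)[X./OX/X./.O/O.]+0 (4,1)[X./OX/X./../OO]-1
p2 X@[XO/OX/X./../O.]: (2,1)[XO/OX/XX/../O.]+0* (3,0)[XO/OX/X./X./O.]+0 (3,1)[XO/OX/X./.X/O.]+0 (4,1)[XO/OX/X./../OX]+0
p3 O@[XO/OX/XX/../O.]: (3,0)[XO/OX/XX/O./O.]-1 (3,1)[XO/OX/XX/.O/O.]+0* (4,1)[XO/OX/XX/../OO]-1
p4 X@[XO/OX/XX/.O/O.]: (3,0)[XO/OX/XX/XO/O.]+0* (4,1)[XO/OX/XX/.O/OX]+0
p5 O@[XO/OX/XX/XO/O.]: (4,1)[XO/OX/XX/XO/OO]+0*
p6 X@[XO/OX/XX/XO/OO] terminal +0; root [X./OX/X./../O.] d6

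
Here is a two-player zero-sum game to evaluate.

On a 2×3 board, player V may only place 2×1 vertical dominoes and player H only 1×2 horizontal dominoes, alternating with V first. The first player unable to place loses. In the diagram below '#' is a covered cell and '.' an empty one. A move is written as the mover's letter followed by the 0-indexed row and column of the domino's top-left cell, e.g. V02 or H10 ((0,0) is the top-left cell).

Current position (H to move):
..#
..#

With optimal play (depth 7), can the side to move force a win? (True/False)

ply 1, H at ..#/..# | H00=+1→###/..#*; H10=+1→..#/###
ply 2: ###/..# is terminal -1 (V); from ..#/..# depth 7

H winning at [..#/..#]: True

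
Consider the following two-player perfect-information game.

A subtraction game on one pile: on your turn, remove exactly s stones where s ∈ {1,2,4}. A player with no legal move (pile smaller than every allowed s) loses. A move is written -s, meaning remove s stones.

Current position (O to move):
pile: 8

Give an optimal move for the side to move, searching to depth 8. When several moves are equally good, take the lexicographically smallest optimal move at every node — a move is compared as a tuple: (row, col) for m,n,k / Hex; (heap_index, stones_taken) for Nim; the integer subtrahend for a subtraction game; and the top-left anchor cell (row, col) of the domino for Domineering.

O's best at [8]: -2

[8] O move#1: -1:-1/7, -2:+1/6*, -4:-1/4
[6] X move#2: -1:-1/5*, -2:-1/4, -4:-1/2
[5] O move#3: -1:-1/4, -2:+1/3*, -4:-1/1
[3] X move#4: -1:-1/2*, -2:-1/1
[2] O move#5: -1:-1/1, -2:+1/0*
[0] end (terminal -1, X#6); searched 8 to 8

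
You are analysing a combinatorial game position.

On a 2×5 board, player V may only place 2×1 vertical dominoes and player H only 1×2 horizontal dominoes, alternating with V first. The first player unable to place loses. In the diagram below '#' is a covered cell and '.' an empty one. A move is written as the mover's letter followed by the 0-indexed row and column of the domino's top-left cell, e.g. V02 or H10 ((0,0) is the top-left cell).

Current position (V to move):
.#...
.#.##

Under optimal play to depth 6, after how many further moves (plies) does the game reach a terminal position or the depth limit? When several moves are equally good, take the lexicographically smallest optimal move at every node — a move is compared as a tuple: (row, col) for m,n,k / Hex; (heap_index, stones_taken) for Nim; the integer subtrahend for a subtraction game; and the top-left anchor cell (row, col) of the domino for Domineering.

PV length from [.#.../.#.##]: 3 plies

[.#.../.#.##] V move#1: V00:-1/##.../##.##, V02:+1/.##../.####*
[.##../.####] H move#2: H03:-1/.####/.####*
[.####/.####] V move#3: V00:+1/#####/#####*
[#####/#####] end (terminal -1, H#4); searched .#.../.#.## to 6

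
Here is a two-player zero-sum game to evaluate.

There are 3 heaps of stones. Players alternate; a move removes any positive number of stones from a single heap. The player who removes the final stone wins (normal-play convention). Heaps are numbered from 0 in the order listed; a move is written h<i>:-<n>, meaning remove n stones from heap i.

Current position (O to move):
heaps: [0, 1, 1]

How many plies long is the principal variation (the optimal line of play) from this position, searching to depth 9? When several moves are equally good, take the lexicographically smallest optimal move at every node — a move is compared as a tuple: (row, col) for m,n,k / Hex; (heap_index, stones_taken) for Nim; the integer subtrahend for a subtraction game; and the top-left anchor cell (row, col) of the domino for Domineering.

PV length from [(0,1,1)]: 2 plies

p1 O@[(0,1,1)]: h1:-1[(0,0,1)]-1* h2:-1[(0,1,0)]-1
p2 X@[(0,0,1)]: h2:-1[(0,0,0)]+1*
p3 O@[(0,0,0)] terminal -1; root [(0,1,1)] d9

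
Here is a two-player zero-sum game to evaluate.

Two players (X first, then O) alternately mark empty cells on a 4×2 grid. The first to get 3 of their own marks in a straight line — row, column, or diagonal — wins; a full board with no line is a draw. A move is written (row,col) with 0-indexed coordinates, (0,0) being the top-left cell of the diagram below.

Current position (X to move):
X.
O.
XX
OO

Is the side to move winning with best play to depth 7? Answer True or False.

ply 1, X at X./O./XX/OO | (0,1)=+0→XX/O./XX/OO*; (1,1)=+0→X./OX/XX/OO
ply 2, O at XX/O./XX/OO | (1,1)=+0→XX/OO/XX/OO*
ply 3: XX/OO/XX/OO is terminal +0 (X); from X./O./XX/OO depth 7

X winning at [X./O./XX/OO]: False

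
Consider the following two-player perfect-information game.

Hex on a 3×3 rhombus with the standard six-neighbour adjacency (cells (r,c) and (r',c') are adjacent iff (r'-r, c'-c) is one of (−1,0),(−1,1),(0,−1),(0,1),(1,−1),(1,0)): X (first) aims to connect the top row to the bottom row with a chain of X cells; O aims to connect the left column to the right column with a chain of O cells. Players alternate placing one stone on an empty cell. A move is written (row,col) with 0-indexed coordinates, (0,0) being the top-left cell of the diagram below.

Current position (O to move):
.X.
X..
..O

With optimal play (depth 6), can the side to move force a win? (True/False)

O winning at [.X./X../..O]: True

p1 O@[.X./X../..O]: (0,0)[OX./X../..O]-1 (0,2)[.XO/X../..O]-1 (1,1)[.X./XO./..O]-1 (1,2)[.X./X.O/..O]-1 (2,0)[.X./X../O.O]+1* (2,1)[.X./X../.OO]-1
p2 X@[.X./X../O.O]: (0,0)[XX./X../O.O]-1* (0,2)[.XX/X../O.O]-1 (1,1)[.X./XX./O.O]-1 (1,2)[.X./X.X/O.O]-1 (2,1)[.X./X../OXO]-1
p3 O@[XX./X../O.O]: (0,2)[XXO/X../O.O]+1* (1,1)[XX./XO./O.O]+1 (1,2)[XX./X.O/O.O]+1 (2,1)[XX./X../OOO]+1
p4 X@[XXO/X../O.O]: (1,1)[XXO/XX./O.O]-1* (1,2)[XXO/X.X/O.O]-1 (2,1)[XXO/X../OXO]-1
p5 O@[XXO/XX./O.O]: (1,2)[XXO/XXO/O.O]-1 (2,1)[XXO/XX./OOO]+1*
p6 X@[XXO/XX./OOO] terminal -1; root [.X./X../..O] d6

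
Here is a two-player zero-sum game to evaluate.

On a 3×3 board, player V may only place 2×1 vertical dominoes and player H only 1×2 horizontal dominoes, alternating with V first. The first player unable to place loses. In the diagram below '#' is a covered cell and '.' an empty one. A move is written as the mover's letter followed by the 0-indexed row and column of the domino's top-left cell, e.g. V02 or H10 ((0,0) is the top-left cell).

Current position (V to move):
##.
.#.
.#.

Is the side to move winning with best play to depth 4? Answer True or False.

ply 1, V at ##./.#./.#. | V02=+1→###/.##/.#.*; V10=+1→##./##./##.; V12=+1→##./.##/.##
ply 2: ###/.##/.#. is terminal -1 (H); from ##./.#./.#. depth 4

V winning at [##./.#./.#.]: True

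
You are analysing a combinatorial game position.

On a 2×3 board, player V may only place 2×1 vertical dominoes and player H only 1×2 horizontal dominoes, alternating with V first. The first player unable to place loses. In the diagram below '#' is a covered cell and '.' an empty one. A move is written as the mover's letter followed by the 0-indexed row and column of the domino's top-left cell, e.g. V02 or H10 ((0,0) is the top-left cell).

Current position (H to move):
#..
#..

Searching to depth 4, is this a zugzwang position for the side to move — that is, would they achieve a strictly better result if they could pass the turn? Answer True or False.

p1 H@[#../#..]: H01[###/#..]+1* H11[#../###]+1
p2 V@[###/#..] terminal -1; root [#../#..] d4
pass branch (V moves first from the same position):
  | p1 V@[#../#..]: V01[##./##.]+1* V02[#.#/#.#]+1
  | p2 H@[##./##.] terminal -1; root [#../#..] d4
H moving scores +1; H passing scores -1

zugzwang(#../#.., H) = False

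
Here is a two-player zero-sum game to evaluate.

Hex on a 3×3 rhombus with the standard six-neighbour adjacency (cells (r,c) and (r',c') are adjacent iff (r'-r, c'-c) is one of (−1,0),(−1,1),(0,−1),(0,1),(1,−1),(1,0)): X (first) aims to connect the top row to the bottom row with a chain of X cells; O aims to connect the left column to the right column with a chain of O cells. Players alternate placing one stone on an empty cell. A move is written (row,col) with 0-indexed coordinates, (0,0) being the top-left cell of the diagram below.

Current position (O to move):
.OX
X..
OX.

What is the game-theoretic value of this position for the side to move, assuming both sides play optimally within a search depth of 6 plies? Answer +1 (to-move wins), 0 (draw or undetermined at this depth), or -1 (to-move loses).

value(.OX/X../OX., O) = -1

ply 1, O at .OX/X../OX. | (0,0)=-1→OOX/X../OX.*; (1,1)=-1→.OX/XO./OX.; (1,2)=-1→.OX/X.O/OX.; (2,2)=-1→.OX/X../OXO
ply 2, X at OOX/X../OX. | (1,1)=+1→OOX/XX./OX.*; (1,2)=+1→OOX/X.X/OX.; (2,2)=+1→OOX/X../OXX
ply 3: OOX/XX./OX. is terminal -1 (O); from .OX/X../OX. depth 6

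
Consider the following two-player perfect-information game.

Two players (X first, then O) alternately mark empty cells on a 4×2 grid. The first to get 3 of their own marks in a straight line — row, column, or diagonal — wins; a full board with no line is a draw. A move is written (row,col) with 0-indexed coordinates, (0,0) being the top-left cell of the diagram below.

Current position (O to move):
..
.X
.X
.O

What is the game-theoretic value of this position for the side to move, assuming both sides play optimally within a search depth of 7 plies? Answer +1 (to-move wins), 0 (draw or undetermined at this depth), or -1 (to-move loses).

p1 O@[../.X/.X/.O]: (0,0)[O./.X/.X/.O]-1 (0,1)[.O/.X/.X/.O]+0* (1,0)[../OX/.X/.O]-1 (2,0)[../.X/OX/.O]-1 (3,0)[../.X/.X/OO]-1
p2 X@[.O/.X/.X/.O]: (0,0)[XO/.X/.X/.O]+0* (1,0)[.O/XX/.X/.O]+0 (2,0)[.O/.X/XX/.O]+0 (3,0)[.O/.X/.X/XO]+0
p3 O@[XO/.X/.X/.O]: (1,0)[XO/OX/.X/.O]+0* (2,0)[XO/.X/OX/.O]+0 (3,0)[XO/.X/.X/OO]+0
p4 X@[XO/OX/.X/.O]: (2,0)[XO/OX/XX/.O]+0* (3,0)[XO/OX/.X/XO]+0
p5 O@[XO/OX/XX/.O]: (3,0)[XO/OX/XX/OO]+0*
p6 X@[XO/OX/XX/OO] terminal +0; root [../.X/.X/.O] d7

value(../.X/.X/.O, O) = 0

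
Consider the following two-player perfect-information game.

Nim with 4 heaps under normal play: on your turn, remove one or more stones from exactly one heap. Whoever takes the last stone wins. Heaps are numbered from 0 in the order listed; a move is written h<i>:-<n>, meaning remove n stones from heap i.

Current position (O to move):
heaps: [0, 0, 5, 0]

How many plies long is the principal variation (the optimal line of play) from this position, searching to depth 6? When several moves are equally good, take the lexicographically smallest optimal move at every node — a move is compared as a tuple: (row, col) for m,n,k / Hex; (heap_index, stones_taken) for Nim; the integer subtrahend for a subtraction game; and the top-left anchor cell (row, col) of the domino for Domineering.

PV length from [(0,0,5,0)]: 1 ply

ply 1, O at (0,0,5,0) | h2:-1=-1→(0,0,4,0); h2:-2=-1→(0,0,3,0); h2:-3=-1→(0,0,2,0); h2:-4=-1→(0,0,1,0); h2:-5=+1→(0,0,0,0)*
ply 2: (0,0,0,0) is terminal -1 (X); from (0,0,5,0) depth 6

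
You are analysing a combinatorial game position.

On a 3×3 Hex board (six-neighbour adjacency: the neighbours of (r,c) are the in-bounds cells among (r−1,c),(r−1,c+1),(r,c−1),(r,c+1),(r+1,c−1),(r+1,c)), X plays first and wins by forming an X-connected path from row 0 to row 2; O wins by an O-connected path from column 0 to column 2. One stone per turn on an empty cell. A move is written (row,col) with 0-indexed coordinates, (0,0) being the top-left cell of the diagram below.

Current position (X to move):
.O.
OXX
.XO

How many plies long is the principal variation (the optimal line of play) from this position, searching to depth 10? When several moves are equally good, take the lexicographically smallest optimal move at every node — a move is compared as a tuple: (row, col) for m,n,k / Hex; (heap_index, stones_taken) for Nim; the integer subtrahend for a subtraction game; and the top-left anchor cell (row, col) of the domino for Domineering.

p1 X@[.O./OXX/.XO]: (0,0)[XO./OXX/.XO]-1 (0,2)[.OX/OXX/.XO]+1* (2,0)[.O./OXX/XXO]-1
p2 O@[.OX/OXX/.XO] terminal -1; root [.O./OXX/.XO] d10

PV length from [.O./OXX/.XO]: 1 ply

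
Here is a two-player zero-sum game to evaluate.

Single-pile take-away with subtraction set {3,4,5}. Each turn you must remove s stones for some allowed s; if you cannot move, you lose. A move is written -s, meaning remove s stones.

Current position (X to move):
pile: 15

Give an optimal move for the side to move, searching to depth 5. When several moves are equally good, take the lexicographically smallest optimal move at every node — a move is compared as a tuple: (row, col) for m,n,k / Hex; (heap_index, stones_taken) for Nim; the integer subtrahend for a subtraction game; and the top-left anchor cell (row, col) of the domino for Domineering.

[15] X move#1: -3:-1/12, -4:-1/11, -5:+1/10*
[10] O move#2: -3:-1/7*, -4:-1/6, -5:-1/5
[7] X move#3: -3:-1/4, -4:-1/3, -5:+1/2*
[2] end (terminal -1, O#4); searched 15 to 5

X's best at [15]: -5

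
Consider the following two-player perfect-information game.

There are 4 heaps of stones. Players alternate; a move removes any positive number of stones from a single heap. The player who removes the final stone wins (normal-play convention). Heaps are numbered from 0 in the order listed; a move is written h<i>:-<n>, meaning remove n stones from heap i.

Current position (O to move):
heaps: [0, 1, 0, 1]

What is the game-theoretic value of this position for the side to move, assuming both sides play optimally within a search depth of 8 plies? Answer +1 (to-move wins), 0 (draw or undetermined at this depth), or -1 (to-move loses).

value((0,1,0,1), O) = -1

[(0,1,0,1)] O move#1: h1:-1:-1/(0,0,0,1)*, h3:-1:-1/(0,1,0,0)
[(0,0,0,1)] X move#2: h3:-1:+1/(0,0,0,0)*
[(0,0,0,0)] end (terminal -1, O#3); searched (0,1,0,1) to 8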